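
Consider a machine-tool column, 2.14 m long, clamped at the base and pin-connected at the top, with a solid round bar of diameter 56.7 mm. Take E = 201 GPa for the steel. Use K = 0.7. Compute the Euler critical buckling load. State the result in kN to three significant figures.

I = πd⁴/64 = π×56.7⁴/64 = 5.073×10^5 mm⁴
I = 5.073×10^5 mm⁴ = 5.073×10^-7 m⁴
Effective length L_e = K·L = 0.7 × 2.14 = 1.498 m
P_cr = π²EI / L_e² = π² × 201×10⁹ × 5.073×10^-7 / 1.498² = 4.485×10^5 N

P_cr ≈ 449 kN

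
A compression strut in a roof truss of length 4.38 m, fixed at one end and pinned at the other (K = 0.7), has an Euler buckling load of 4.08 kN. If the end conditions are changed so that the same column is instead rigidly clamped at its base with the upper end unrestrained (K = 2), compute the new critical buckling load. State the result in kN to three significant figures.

P_cr ∝ 1/K², so P_cr,new = P_cr,old × (K_old/K_new)² = 4.08 × (0.7/2)²
= 4.08 × 0.1225 = 0.500 kN

P_cr ≈ 0.500 kN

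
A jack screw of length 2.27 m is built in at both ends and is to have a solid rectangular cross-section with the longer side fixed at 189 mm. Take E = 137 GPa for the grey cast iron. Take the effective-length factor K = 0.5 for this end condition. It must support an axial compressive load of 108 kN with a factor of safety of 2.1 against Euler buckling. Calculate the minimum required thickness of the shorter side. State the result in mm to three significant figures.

b ≈ 23.9 mm

Required P_cr = n·P = 2.1 × 108 = 226.8 kN
L_e = K·L = 0.5 × 2.27 = 1.135 m
Required I = P_cr·L_e²/(π²E) = 2.268×10^5 × 1.135² / (π² × 1.37×10^11) = 2.161×10^-7 m⁴
I_req = 2.161×10^5 mm⁴
Rectangle, weak axis: I_min = h·b³/12 with h = 189 mm fixed  ⇒  b = (12I/h)^(1/3) = 23.9 mm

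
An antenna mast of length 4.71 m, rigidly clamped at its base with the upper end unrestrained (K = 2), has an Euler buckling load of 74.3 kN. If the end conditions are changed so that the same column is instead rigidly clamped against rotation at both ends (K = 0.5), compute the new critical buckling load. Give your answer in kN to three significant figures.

P_cr ∝ 1/K², so P_cr,new = P_cr,old × (K_old/K_new)² = 74.3 × (2/0.5)²
= 74.3 × 16.00 = 1190 kN

P_cr ≈ 1190 kN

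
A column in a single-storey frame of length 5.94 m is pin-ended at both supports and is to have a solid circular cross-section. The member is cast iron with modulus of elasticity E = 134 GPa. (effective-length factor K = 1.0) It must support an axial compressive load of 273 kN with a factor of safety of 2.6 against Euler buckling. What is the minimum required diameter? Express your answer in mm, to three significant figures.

d ≈ 140 mm

Required P_cr = n·P = 2.6 × 273 = 709.8 kN
L_e = K·L = 1 × 5.94 = 5.940 m
Required I = P_cr·L_e²/(π²E) = 7.098×10^5 × 5.940² / (π² × 1.34×10^11) = 1.894×10^-5 m⁴
I_req = 1.894×10^7 mm⁴
Solid circle: I = πd⁴/64  ⇒  d = (64I/π)^(1/4) = (64×1.894×10^7/π)^(1/4) = 140 mm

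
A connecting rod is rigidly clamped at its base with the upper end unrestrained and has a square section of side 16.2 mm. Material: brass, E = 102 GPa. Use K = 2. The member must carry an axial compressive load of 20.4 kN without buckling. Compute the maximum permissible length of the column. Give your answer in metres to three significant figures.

L_max ≈ 0.266 m

I = a⁴/12 = 16.2⁴/12 = 5.740×10^3 mm⁴
I = 5.740×10^-9 m⁴
At the buckling limit P_cr = P = 2.040×10^4 N
From P_cr = π²EI/(K·L)²:  L = (1/K)·√(π²EI/P_cr) = (1/2)·√(π²×1.02×10^11×5.740×10^-9/2.040×10^4)
L = 0.266 m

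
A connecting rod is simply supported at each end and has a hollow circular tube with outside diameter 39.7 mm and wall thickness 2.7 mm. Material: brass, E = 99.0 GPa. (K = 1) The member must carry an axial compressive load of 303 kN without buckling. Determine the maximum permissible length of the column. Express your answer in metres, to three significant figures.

Inner diameter d_i = 39.7 − 2×2.7 = 34.30 mm
I = π(d_o⁴ − d_i⁴)/64 = π(39.7⁴ − 34.30⁴)/64 = 5.399×10^4 mm⁴
I = 5.399×10^-8 m⁴
At the buckling limit P_cr = P = 3.030×10^5 N
From P_cr = π²EI/(K·L)²:  L = (1/K)·√(π²EI/P_cr) = (1/1)·√(π²×9.90×10^10×5.399×10^-8/3.030×10^5)
L = 0.417 m

L_max ≈ 0.417 m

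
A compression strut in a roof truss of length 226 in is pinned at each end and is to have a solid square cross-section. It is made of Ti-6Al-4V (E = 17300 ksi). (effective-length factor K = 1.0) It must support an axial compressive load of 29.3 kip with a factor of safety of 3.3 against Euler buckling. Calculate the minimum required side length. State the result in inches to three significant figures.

a ≈ 4.32 in

Required P_cr = n·P = 3.3 × 29.3 = 96.69 kip
L_e = K·L = 1 × 226 = 226.0 in
Required I = P_cr·L_e²/(π²E) = 9.669×10^4 × 226.0² / (π² × 1.73×10^7) = 28.92 in⁴
Solid square: I = a⁴/12  ⇒  a = (12I)^(1/4) = (12×28.92)^(1/4) = 4.32 in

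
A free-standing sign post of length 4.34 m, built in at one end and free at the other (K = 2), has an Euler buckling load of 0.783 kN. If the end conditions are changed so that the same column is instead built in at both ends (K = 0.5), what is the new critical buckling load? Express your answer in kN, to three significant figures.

P_cr ∝ 1/K², so P_cr,new = P_cr,old × (K_old/K_new)² = 0.783 × (2/0.5)²
= 0.783 × 16.00 = 12.5 kN

P_cr ≈ 12.5 kN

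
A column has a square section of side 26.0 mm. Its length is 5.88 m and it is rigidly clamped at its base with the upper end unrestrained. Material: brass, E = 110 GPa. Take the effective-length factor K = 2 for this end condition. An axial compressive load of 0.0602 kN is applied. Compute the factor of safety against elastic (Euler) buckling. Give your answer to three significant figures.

n ≈ 4.97

I = a⁴/12 = 26.0⁴/12 = 3.808×10^4 mm⁴
I = 3.808×10^4 mm⁴ = 3.808×10^-8 m⁴
Effective length L_e = K·L = 2 × 5.88 = 11.76 m
P_cr = π²EI / L_e² = π² × 110×10⁹ × 3.808×10^-8 / 11.76² = 298.9 N
Factor of safety n = P_cr / P = 0.29894 / 0.0602 = 4.97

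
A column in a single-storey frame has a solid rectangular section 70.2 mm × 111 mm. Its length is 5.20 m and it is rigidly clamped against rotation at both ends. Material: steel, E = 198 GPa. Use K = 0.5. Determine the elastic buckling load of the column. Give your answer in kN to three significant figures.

Buckling occurs about the weak axis: I_min = h·b³/12 with b = 70.2 mm (the shorter side).
I_min = 111×70.2³/12 = 3.200×10^6 mm⁴
I = 3.200×10^6 mm⁴ = 3.200×10^-6 m⁴
Effective length L_e = K·L = 0.5 × 5.20 = 2.600 m
P_cr = π²EI / L_e² = π² × 198×10⁹ × 3.200×10^-6 / 2.600² = 9.251×10^5 N

P_cr ≈ 925 kN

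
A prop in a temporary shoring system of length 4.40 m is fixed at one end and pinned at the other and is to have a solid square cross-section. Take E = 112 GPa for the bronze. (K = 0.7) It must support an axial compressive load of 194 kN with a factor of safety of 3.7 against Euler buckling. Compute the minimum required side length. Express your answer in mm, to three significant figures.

Required P_cr = n·P = 3.7 × 194 = 717.8 kN
L_e = K·L = 0.7 × 4.40 = 3.080 m
Required I = P_cr·L_e²/(π²E) = 7.178×10^5 × 3.080² / (π² × 1.12×10^11) = 6.160×10^-6 m⁴
I_req = 6.160×10^6 mm⁴
Solid square: I = a⁴/12  ⇒  a = (12I)^(1/4) = (12×6.160×10^6)^(1/4) = 92.7 mm

a ≈ 92.7 mm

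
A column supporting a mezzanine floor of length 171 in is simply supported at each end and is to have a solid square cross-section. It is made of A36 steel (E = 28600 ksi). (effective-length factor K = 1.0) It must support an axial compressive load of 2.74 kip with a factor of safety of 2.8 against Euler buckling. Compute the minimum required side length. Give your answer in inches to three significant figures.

Required P_cr = n·P = 2.8 × 2.74 = 7.672 kip
L_e = K·L = 1 × 171 = 171.0 in
Required I = P_cr·L_e²/(π²E) = 7.672×10^3 × 171.0² / (π² × 2.86×10^7) = 0.7948 in⁴
Solid square: I = a⁴/12  ⇒  a = (12I)^(1/4) = (12×0.7948)^(1/4) = 1.76 in

a ≈ 1.76 in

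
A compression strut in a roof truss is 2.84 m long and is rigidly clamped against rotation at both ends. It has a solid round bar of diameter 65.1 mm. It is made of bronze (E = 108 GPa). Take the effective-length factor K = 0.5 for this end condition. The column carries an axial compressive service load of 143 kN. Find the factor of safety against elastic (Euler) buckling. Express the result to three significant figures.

n ≈ 3.26

I = πd⁴/64 = π×65.1⁴/64 = 8.816×10^5 mm⁴
I = 8.816×10^5 mm⁴ = 8.816×10^-7 m⁴
Effective length L_e = K·L = 0.5 × 2.84 = 1.420 m
P_cr = π²EI / L_e² = π² × 108×10⁹ × 8.816×10^-7 / 1.420² = 4.661×10^5 N
Factor of safety n = P_cr / P = 466.06 / 143 = 3.26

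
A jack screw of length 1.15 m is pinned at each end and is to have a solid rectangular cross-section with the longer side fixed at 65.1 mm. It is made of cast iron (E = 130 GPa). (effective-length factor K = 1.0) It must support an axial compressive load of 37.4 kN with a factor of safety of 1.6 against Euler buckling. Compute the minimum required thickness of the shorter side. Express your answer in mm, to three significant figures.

b ≈ 22.5 mm

Required P_cr = n·P = 1.6 × 37.4 = 59.84 kN
L_e = K·L = 1 × 1.15 = 1.150 m
Required I = P_cr·L_e²/(π²E) = 5.984×10^4 × 1.150² / (π² × 1.30×10^11) = 6.168×10^-8 m⁴
I_req = 6.168×10^4 mm⁴
Rectangle, weak axis: I_min = h·b³/12 with h = 65.1 mm fixed  ⇒  b = (12I/h)^(1/3) = 22.5 mm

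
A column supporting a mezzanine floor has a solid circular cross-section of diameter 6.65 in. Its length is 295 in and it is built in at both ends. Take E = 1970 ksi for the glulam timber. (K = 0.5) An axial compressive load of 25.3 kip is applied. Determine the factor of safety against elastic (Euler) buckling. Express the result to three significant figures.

n ≈ 3.39

I = πd⁴/64 = π×6.65⁴/64 = 96.00 in⁴
Effective length L_e = K·L = 0.5 × 295 = 147.5 in
P_cr = π²EI / L_e² = π² × 1970×10³ × 96.00 / 147.5² = 8.579×10^4 lb
Factor of safety n = P_cr / P = 85.790 / 25.3 = 3.39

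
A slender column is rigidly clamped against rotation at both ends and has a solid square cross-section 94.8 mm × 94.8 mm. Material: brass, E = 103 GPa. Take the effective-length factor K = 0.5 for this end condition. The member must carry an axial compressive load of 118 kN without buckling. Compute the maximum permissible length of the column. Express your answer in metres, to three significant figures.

I = a⁴/12 = 94.8⁴/12 = 6.731×10^6 mm⁴
I = 6.731×10^-6 m⁴
At the buckling limit P_cr = P = 1.180×10^5 N
From P_cr = π²EI/(K·L)²:  L = (1/K)·√(π²EI/P_cr) = (1/0.5)·√(π²×1.03×10^11×6.731×10^-6/1.180×10^5)
L = 15.2 m

L_max ≈ 15.2 m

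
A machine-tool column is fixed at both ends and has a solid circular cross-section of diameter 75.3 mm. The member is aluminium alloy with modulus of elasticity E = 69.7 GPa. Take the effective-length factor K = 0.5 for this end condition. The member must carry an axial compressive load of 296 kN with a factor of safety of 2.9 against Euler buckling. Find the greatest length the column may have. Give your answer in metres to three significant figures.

I = πd⁴/64 = π×75.3⁴/64 = 1.578×10^6 mm⁴
I = 1.578×10^-6 m⁴
Required critical load P_cr = n·P = 2.9 × 296 = 858.4 kN = 8.584×10^5 N
From P_cr = π²EI/(K·L)²:  L = (1/K)·√(π²EI/P_cr) = (1/0.5)·√(π²×6.97×10^10×1.578×10^-6/8.584×10^5)
L = 2.25 m

L_max ≈ 2.25 m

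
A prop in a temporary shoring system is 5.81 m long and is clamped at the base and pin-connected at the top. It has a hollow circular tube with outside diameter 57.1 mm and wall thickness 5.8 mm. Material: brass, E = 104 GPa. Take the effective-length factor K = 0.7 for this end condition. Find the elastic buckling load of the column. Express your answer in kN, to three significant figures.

P_cr ≈ 19.3 kN

Inner diameter d_i = 57.1 − 2×5.8 = 45.50 mm
I = π(d_o⁴ − d_i⁴)/64 = π(57.1⁴ − 45.50⁴)/64 = 3.114×10^5 mm⁴
I = 3.114×10^5 mm⁴ = 3.114×10^-7 m⁴
Effective length L_e = K·L = 0.7 × 5.81 = 4.067 m
P_cr = π²EI / L_e² = π² × 104×10⁹ × 3.114×10^-7 / 4.067² = 1.933×10^4 N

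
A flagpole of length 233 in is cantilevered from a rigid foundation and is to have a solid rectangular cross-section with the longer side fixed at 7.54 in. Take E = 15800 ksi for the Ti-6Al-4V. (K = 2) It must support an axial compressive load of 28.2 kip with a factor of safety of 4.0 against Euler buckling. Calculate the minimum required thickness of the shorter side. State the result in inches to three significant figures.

Required P_cr = n·P = 4.0 × 28.2 = 112.8 kip
L_e = K·L = 2 × 233 = 466.0 in
Required I = P_cr·L_e²/(π²E) = 1.128×10^5 × 466.0² / (π² × 1.58×10^7) = 157.1 in⁴
Rectangle, weak axis: I_min = h·b³/12 with h = 7.54 in fixed  ⇒  b = (12I/h)^(1/3) = 6.30 in

b ≈ 6.30 in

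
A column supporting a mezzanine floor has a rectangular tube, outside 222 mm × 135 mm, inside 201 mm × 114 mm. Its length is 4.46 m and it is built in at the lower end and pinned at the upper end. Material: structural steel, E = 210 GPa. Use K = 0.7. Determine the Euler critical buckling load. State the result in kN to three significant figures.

P_cr ≈ 4400 kN

Weak-axis I_min = (h_o·b_o³ − h_i·b_i³)/12 with b_o = 135, b_i = 114.0 mm (shorter outer/inner sides).
I_min = (222×135³ − 201.0×114.0³)/12 = 2.070×10^7 mm⁴
I = 2.070×10^7 mm⁴ = 2.070×10^-5 m⁴
Effective length L_e = K·L = 0.7 × 4.46 = 3.122 m
P_cr = π²EI / L_e² = π² × 210×10⁹ × 2.070×10^-5 / 3.122² = 4.402×10^6 N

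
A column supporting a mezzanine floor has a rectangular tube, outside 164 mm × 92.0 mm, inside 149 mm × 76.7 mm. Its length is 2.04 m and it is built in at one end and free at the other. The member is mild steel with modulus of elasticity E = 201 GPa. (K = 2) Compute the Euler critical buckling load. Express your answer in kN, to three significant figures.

P_cr ≈ 601 kN

Weak-axis I_min = (h_o·b_o³ − h_i·b_i³)/12 with b_o = 92.0, b_i = 76.70 mm (shorter outer/inner sides).
I_min = (164×92.0³ − 149.0×76.70³)/12 = 5.039×10^6 mm⁴
I = 5.039×10^6 mm⁴ = 5.039×10^-6 m⁴
Effective length L_e = K·L = 2 × 2.04 = 4.080 m
P_cr = π²EI / L_e² = π² × 201×10⁹ × 5.039×10^-6 / 4.080² = 6.006×10^5 N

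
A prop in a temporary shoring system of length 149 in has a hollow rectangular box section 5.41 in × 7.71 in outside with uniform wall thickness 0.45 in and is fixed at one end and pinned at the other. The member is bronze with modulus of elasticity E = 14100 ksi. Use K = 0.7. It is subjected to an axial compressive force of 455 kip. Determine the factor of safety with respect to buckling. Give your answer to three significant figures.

n ≈ 1.40

Inner dimensions: h_i = 7.71 − 2×0.45 = 6.810 in, b_i = 5.41 − 2×0.45 = 4.510 in
Weak-axis I_min = (h_o·b_o³ − h_i·b_i³)/12 with b_o = 5.41, b_i = 4.510 in (shorter outer/inner sides).
I_min = (7.71×5.41³ − 6.810×4.510³)/12 = 49.67 in⁴
Effective length L_e = K·L = 0.7 × 149 = 104.3 in
P_cr = π²EI / L_e² = π² × 14100×10³ × 49.67 / 104.3² = 6.355×10^5 lb
Factor of safety n = P_cr / P = 635.46 / 455 = 1.40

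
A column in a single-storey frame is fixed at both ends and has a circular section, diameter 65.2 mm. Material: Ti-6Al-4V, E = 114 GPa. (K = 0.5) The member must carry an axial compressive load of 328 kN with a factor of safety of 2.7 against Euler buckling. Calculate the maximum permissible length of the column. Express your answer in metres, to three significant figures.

L_max ≈ 2.12 m

I = πd⁴/64 = π×65.2⁴/64 = 8.871×10^5 mm⁴
I = 8.871×10^-7 m⁴
Required critical load P_cr = n·P = 2.7 × 328 = 885.6 kN = 8.856×10^5 N
From P_cr = π²EI/(K·L)²:  L = (1/K)·√(π²EI/P_cr) = (1/0.5)·√(π²×1.14×10^11×8.871×10^-7/8.856×10^5)
L = 2.12 m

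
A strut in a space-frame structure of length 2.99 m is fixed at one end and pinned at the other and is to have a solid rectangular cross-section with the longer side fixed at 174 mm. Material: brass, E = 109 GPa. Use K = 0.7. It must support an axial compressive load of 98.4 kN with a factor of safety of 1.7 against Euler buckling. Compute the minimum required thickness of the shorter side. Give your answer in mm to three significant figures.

Required P_cr = n·P = 1.7 × 98.4 = 167.3 kN
L_e = K·L = 0.7 × 2.99 = 2.093 m
Required I = P_cr·L_e²/(π²E) = 1.673×10^5 × 2.093² / (π² × 1.09×10^11) = 6.812×10^-7 m⁴
I_req = 6.812×10^5 mm⁴
Rectangle, weak axis: I_min = h·b³/12 with h = 174 mm fixed  ⇒  b = (12I/h)^(1/3) = 36.1 mm

b ≈ 36.1 mm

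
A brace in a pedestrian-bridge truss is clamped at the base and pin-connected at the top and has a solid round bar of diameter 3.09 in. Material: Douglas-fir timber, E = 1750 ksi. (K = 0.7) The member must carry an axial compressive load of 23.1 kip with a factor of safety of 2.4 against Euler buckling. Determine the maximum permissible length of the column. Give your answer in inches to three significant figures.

L_max ≈ 53.3 in

I = πd⁴/64 = π×3.09⁴/64 = 4.475 in⁴
Required critical load P_cr = n·P = 2.4 × 23.1 = 55.44 kip = 5.544×10^4 lb
From P_cr = π²EI/(K·L)²:  L = (1/K)·√(π²EI/P_cr) = (1/0.7)·√(π²×1.75×10^6×4.475/5.544×10^4)
L = 53.3 in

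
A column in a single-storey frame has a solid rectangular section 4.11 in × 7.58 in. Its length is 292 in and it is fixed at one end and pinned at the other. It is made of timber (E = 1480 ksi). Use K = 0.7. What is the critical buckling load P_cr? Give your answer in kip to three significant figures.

Buckling occurs about the weak axis: I_min = h·b³/12 with b = 4.11 in (the shorter side).
I_min = 7.58×4.11³/12 = 43.85 in⁴
Effective length L_e = K·L = 0.7 × 292 = 204.4 in
P_cr = π²EI / L_e² = π² × 1480×10³ × 43.85 / 204.4² = 1.533×10^4 lb

P_cr ≈ 15.3 kip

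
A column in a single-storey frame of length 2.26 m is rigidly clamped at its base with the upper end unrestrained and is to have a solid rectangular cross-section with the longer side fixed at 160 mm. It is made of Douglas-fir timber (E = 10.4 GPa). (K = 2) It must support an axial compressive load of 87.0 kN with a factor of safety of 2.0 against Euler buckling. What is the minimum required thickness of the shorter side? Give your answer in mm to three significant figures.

b ≈ 137 mm

Required P_cr = n·P = 2.0 × 87.0 = 174.0 kN
L_e = K·L = 2 × 2.26 = 4.520 m
Required I = P_cr·L_e²/(π²E) = 1.740×10^5 × 4.520² / (π² × 1.04×10^10) = 3.463×10^-5 m⁴
I_req = 3.463×10^7 mm⁴
Rectangle, weak axis: I_min = h·b³/12 with h = 160 mm fixed  ⇒  b = (12I/h)^(1/3) = 137 mm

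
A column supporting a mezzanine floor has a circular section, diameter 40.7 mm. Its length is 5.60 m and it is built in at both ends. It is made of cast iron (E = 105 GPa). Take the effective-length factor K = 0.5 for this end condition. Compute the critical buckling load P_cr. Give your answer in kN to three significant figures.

P_cr ≈ 17.8 kN

I = πd⁴/64 = π×40.7⁴/64 = 1.347×10^5 mm⁴
I = 1.347×10^5 mm⁴ = 1.347×10^-7 m⁴
Effective length L_e = K·L = 0.5 × 5.60 = 2.800 m
P_cr = π²EI / L_e² = π² × 105×10⁹ × 1.347×10^-7 / 2.800² = 1.780×10^4 N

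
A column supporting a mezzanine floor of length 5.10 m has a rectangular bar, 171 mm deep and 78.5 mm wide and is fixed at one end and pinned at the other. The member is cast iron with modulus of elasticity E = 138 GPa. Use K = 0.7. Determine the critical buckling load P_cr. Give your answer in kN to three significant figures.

Buckling occurs about the weak axis: I_min = h·b³/12 with b = 78.5 mm (the shorter side).
I_min = 171×78.5³/12 = 6.893×10^6 mm⁴
I = 6.893×10^6 mm⁴ = 6.893×10^-6 m⁴
Effective length L_e = K·L = 0.7 × 5.10 = 3.570 m
P_cr = π²EI / L_e² = π² × 138×10⁹ × 6.893×10^-6 / 3.570² = 7.367×10^5 N

P_cr ≈ 737 kN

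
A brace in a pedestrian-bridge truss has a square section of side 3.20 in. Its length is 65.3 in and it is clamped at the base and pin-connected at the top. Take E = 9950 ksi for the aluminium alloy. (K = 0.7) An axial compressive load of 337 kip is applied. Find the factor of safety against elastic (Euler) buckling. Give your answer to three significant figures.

I = a⁴/12 = 3.20⁴/12 = 8.738 in⁴
Effective length L_e = K·L = 0.7 × 65.3 = 45.71 in
P_cr = π²EI / L_e² = π² × 9950×10³ × 8.738 / 45.71² = 4.107×10^5 lb
Factor of safety n = P_cr / P = 410.69 / 337 = 1.22

n ≈ 1.22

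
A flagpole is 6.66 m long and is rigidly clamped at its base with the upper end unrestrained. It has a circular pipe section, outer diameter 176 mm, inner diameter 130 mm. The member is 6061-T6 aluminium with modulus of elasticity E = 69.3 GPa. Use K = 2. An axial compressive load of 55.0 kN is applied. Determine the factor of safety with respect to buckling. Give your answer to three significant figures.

d_o = 176 mm, d_i = 130 mm
I = π(d_o⁴ − d_i⁴)/64 = π(176⁴ − 130.0⁴)/64 = 3.308×10^7 mm⁴
I = 3.308×10^7 mm⁴ = 3.308×10^-5 m⁴
Effective length L_e = K·L = 2 × 6.66 = 13.32 m
P_cr = π²EI / L_e² = π² × 69.3×10⁹ × 3.308×10^-5 / 13.32² = 1.275×10^5 N
Factor of safety n = P_cr / P = 127.52 / 55.0 = 2.32

n ≈ 2.32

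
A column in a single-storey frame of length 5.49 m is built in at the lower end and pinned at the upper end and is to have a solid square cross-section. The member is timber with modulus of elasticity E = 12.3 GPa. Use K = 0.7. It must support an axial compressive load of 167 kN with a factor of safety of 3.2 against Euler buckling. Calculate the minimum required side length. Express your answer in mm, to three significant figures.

Required P_cr = n·P = 3.2 × 167 = 534.4 kN
L_e = K·L = 0.7 × 5.49 = 3.843 m
Required I = P_cr·L_e²/(π²E) = 5.344×10^5 × 3.843² / (π² × 1.23×10^10) = 6.501×10^-5 m⁴
I_req = 6.501×10^7 mm⁴
Solid square: I = a⁴/12  ⇒  a = (12I)^(1/4) = (12×6.501×10^7)^(1/4) = 167 mm

a ≈ 167 mm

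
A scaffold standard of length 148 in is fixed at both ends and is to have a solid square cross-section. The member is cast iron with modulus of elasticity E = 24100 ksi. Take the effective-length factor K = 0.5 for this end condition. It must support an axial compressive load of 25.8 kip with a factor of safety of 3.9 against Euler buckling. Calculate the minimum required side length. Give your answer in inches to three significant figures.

a ≈ 2.30 in

Required P_cr = n·P = 3.9 × 25.8 = 100.6 kip
L_e = K·L = 0.5 × 148 = 74.00 in
Required I = P_cr·L_e²/(π²E) = 1.006×10^5 × 74.00² / (π² × 2.41×10^7) = 2.316 in⁴
Solid square: I = a⁴/12  ⇒  a = (12I)^(1/4) = (12×2.316)^(1/4) = 2.30 in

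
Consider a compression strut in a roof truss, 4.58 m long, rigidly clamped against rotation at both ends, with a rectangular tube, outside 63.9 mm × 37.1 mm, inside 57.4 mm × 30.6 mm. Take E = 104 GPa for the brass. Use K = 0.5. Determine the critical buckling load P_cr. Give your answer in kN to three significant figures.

P_cr ≈ 26.4 kN

Weak-axis I_min = (h_o·b_o³ − h_i·b_i³)/12 with b_o = 37.1, b_i = 30.60 mm (shorter outer/inner sides).
I_min = (63.9×37.1³ − 57.40×30.60³)/12 = 1.349×10^5 mm⁴
I = 1.349×10^5 mm⁴ = 1.349×10^-7 m⁴
Effective length L_e = K·L = 0.5 × 4.58 = 2.290 m
P_cr = π²EI / L_e² = π² × 104×10⁹ × 1.349×10^-7 / 2.290² = 2.640×10^4 N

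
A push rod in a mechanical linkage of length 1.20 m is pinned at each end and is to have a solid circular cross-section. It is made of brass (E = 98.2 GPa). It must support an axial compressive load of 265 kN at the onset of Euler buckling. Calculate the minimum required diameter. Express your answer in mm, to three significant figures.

d ≈ 53.2 mm

L_e = K·L = 1 × 1.20 = 1.200 m
Required I = P_cr·L_e²/(π²E) = 2.650×10^5 × 1.200² / (π² × 9.82×10^10) = 3.937×10^-7 m⁴
I_req = 3.937×10^5 mm⁴
Solid circle: I = πd⁴/64  ⇒  d = (64I/π)^(1/4) = (64×3.937×10^5/π)^(1/4) = 53.2 mm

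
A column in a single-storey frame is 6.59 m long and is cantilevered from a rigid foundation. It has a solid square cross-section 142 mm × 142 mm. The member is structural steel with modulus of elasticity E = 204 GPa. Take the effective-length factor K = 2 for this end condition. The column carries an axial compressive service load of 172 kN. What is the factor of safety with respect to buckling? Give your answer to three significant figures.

I = a⁴/12 = 142⁴/12 = 3.388×10^7 mm⁴
I = 3.388×10^7 mm⁴ = 3.388×10^-5 m⁴
Effective length L_e = K·L = 2 × 6.59 = 13.18 m
P_cr = π²EI / L_e² = π² × 204×10⁹ × 3.388×10^-5 / 13.18² = 3.927×10^5 N
Factor of safety n = P_cr / P = 392.71 / 172 = 2.28

n ≈ 2.28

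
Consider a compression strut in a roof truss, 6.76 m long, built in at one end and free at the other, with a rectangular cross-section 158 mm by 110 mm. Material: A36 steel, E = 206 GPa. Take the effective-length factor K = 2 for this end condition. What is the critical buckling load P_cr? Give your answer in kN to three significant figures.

Buckling occurs about the weak axis: I_min = h·b³/12 with b = 110 mm (the shorter side).
I_min = 158×110³/12 = 1.752×10^7 mm⁴
I = 1.752×10^7 mm⁴ = 1.752×10^-5 m⁴
Effective length L_e = K·L = 2 × 6.76 = 13.52 m
P_cr = π²EI / L_e² = π² × 206×10⁹ × 1.752×10^-5 / 13.52² = 1.949×10^5 N

P_cr ≈ 195 kN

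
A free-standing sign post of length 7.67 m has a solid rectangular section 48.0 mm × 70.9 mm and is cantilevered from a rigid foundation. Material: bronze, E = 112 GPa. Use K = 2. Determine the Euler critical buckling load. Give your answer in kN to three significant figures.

Buckling occurs about the weak axis: I_min = h·b³/12 with b = 48.0 mm (the shorter side).
I_min = 70.9×48.0³/12 = 6.534×10^5 mm⁴
I = 6.534×10^5 mm⁴ = 6.534×10^-7 m⁴
Effective length L_e = K·L = 2 × 7.67 = 15.34 m
P_cr = π²EI / L_e² = π² × 112×10⁹ × 6.534×10^-7 / 15.34² = 3.069×10^3 N

P_cr ≈ 3.07 kN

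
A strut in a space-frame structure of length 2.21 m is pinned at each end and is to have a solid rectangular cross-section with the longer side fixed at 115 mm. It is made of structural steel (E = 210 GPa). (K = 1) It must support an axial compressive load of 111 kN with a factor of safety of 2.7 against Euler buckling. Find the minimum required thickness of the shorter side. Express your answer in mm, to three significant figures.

Required P_cr = n·P = 2.7 × 111 = 299.7 kN
L_e = K·L = 1 × 2.21 = 2.210 m
Required I = P_cr·L_e²/(π²E) = 2.997×10^5 × 2.210² / (π² × 2.10×10^11) = 7.062×10^-7 m⁴
I_req = 7.062×10^5 mm⁴
Rectangle, weak axis: I_min = h·b³/12 with h = 115 mm fixed  ⇒  b = (12I/h)^(1/3) = 41.9 mm

b ≈ 41.9 mm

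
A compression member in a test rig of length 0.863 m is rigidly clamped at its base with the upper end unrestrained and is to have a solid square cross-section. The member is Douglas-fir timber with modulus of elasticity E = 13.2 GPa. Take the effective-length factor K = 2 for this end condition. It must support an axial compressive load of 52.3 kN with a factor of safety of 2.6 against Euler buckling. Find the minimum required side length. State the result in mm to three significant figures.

Required P_cr = n·P = 2.6 × 52.3 = 136.0 kN
L_e = K·L = 2 × 0.863 = 1.726 m
Required I = P_cr·L_e²/(π²E) = 1.360×10^5 × 1.726² / (π² × 1.32×10^10) = 3.109×10^-6 m⁴
I_req = 3.109×10^6 mm⁴
Solid square: I = a⁴/12  ⇒  a = (12I)^(1/4) = (12×3.109×10^6)^(1/4) = 78.2 mm

a ≈ 78.2 mm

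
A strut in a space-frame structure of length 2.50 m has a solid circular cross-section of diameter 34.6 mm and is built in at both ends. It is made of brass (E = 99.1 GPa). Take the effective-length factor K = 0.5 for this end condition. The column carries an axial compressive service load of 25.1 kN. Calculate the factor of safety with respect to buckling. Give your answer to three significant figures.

I = πd⁴/64 = π×34.6⁴/64 = 7.035×10^4 mm⁴
I = 7.035×10^4 mm⁴ = 7.035×10^-8 m⁴
Effective length L_e = K·L = 0.5 × 2.50 = 1.250 m
P_cr = π²EI / L_e² = π² × 99.1×10⁹ × 7.035×10^-8 / 1.250² = 4.404×10^4 N
Factor of safety n = P_cr / P = 44.038 / 25.1 = 1.75

n ≈ 1.75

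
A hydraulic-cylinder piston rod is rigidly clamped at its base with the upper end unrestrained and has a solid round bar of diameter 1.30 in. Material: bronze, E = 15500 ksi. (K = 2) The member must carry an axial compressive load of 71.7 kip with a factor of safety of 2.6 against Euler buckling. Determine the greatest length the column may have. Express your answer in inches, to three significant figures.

I = πd⁴/64 = π×1.30⁴/64 = 0.1402 in⁴
Required critical load P_cr = n·P = 2.6 × 71.7 = 186.4 kip = 1.864×10^5 lb
From P_cr = π²EI/(K·L)²:  L = (1/K)·√(π²EI/P_cr) = (1/2)·√(π²×1.55×10^7×0.1402/1.864×10^5)
L = 5.36 in

L_max ≈ 5.36 in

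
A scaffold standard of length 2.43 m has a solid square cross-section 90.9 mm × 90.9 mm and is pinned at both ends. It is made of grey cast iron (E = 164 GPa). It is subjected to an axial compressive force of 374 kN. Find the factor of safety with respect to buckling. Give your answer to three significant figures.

n ≈ 4.17

I = a⁴/12 = 90.9⁴/12 = 5.690×10^6 mm⁴
I = 5.690×10^6 mm⁴ = 5.690×10^-6 m⁴
Effective length L_e = K·L = 1 × 2.43 = 2.430 m
P_cr = π²EI / L_e² = π² × 164×10⁹ × 5.690×10^-6 / 2.430² = 1.560×10^6 N
Factor of safety n = P_cr / P = 1559.6 / 374 = 4.17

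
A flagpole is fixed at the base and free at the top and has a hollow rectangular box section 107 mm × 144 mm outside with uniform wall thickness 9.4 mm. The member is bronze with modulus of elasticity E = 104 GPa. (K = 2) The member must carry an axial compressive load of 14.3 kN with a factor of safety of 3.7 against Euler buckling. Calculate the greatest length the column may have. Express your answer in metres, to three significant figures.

L_max ≈ 6.05 m

Inner dimensions: h_i = 144 − 2×9.4 = 125.2 mm, b_i = 107 − 2×9.4 = 88.20 mm
Weak-axis I_min = (h_o·b_o³ − h_i·b_i³)/12 with b_o = 107, b_i = 88.20 mm (shorter outer/inner sides).
I_min = (144×107³ − 125.2×88.20³)/12 = 7.542×10^6 mm⁴
I = 7.542×10^-6 m⁴
Required critical load P_cr = n·P = 3.7 × 14.3 = 52.91 kN = 5.291×10^4 N
From P_cr = π²EI/(K·L)²:  L = (1/K)·√(π²EI/P_cr) = (1/2)·√(π²×1.04×10^11×7.542×10^-6/5.291×10^4)
L = 6.05 m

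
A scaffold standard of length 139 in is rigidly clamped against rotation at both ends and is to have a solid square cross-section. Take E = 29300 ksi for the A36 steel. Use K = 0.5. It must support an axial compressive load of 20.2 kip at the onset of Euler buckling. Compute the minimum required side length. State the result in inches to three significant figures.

L_e = K·L = 0.5 × 139 = 69.50 in
Required I = P_cr·L_e²/(π²E) = 2.020×10^4 × 69.50² / (π² × 2.93×10^7) = 0.3374 in⁴
Solid square: I = a⁴/12  ⇒  a = (12I)^(1/4) = (12×0.3374)^(1/4) = 1.42 in

a ≈ 1.42 in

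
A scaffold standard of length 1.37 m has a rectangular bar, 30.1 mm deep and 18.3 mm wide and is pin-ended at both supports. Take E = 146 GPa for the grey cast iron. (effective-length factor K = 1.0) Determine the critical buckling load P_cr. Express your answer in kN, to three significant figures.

P_cr ≈ 11.8 kN

Buckling occurs about the weak axis: I_min = h·b³/12 with b = 18.3 mm (the shorter side).
I_min = 30.1×18.3³/12 = 1.537×10^4 mm⁴
I = 1.537×10^4 mm⁴ = 1.537×10^-8 m⁴
Effective length L_e = K·L = 1 × 1.37 = 1.370 m
P_cr = π²EI / L_e² = π² × 146×10⁹ × 1.537×10^-8 / 1.370² = 1.180×10^4 N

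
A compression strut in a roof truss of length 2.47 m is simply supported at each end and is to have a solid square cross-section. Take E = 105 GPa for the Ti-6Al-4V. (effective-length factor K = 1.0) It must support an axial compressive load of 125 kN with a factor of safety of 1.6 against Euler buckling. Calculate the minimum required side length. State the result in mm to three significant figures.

a ≈ 61.3 mm

Required P_cr = n·P = 1.6 × 125 = 200.0 kN
L_e = K·L = 1 × 2.47 = 2.470 m
Required I = P_cr·L_e²/(π²E) = 2.000×10^5 × 2.470² / (π² × 1.05×10^11) = 1.177×10^-6 m⁴
I_req = 1.177×10^6 mm⁴
Solid square: I = a⁴/12  ⇒  a = (12I)^(1/4) = (12×1.177×10^6)^(1/4) = 61.3 mm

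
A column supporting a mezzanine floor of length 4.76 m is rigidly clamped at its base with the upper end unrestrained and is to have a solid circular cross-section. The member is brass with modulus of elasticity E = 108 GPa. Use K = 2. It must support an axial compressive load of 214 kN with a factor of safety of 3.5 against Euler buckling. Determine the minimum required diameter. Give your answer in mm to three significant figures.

Required P_cr = n·P = 3.5 × 214 = 749.0 kN
L_e = K·L = 2 × 4.76 = 9.520 m
Required I = P_cr·L_e²/(π²E) = 7.490×10^5 × 9.520² / (π² × 1.08×10^11) = 6.368×10^-5 m⁴
I_req = 6.368×10^7 mm⁴
Solid circle: I = πd⁴/64  ⇒  d = (64I/π)^(1/4) = (64×6.368×10^7/π)^(1/4) = 190 mm

d ≈ 190 mm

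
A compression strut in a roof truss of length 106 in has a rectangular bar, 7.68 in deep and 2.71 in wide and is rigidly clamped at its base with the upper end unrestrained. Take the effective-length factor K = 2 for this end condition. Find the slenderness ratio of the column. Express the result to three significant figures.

For a rectangle r_min = b/√12 = 2.71/√12 = 0.7823 in
L_e = K·L = 2 × 106 = 212.0 in
λ = L_e / r_min = 212.00 / 0.7823 = 271

λ ≈ 271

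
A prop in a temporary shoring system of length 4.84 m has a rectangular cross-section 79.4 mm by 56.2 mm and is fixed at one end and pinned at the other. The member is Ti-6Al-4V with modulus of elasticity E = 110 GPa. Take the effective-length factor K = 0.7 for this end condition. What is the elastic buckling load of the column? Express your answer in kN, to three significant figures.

Buckling occurs about the weak axis: I_min = h·b³/12 with b = 56.2 mm (the shorter side).
I_min = 79.4×56.2³/12 = 1.174×10^6 mm⁴
I = 1.174×10^6 mm⁴ = 1.174×10^-6 m⁴
Effective length L_e = K·L = 0.7 × 4.84 = 3.388 m
P_cr = π²EI / L_e² = π² × 110×10⁹ × 1.174×10^-6 / 3.388² = 1.111×10^5 N

P_cr ≈ 111 kN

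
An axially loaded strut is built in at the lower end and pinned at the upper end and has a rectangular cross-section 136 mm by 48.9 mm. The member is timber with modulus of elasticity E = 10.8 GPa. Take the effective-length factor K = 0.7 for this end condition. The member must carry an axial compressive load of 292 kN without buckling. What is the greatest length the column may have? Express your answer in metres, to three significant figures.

L_max ≈ 0.994 m

Buckling occurs about the weak axis: I_min = h·b³/12 with b = 48.9 mm (the shorter side).
I_min = 136×48.9³/12 = 1.325×10^6 mm⁴
I = 1.325×10^-6 m⁴
At the buckling limit P_cr = P = 2.920×10^5 N
From P_cr = π²EI/(K·L)²:  L = (1/K)·√(π²EI/P_cr) = (1/0.7)·√(π²×1.08×10^10×1.325×10^-6/2.920×10^5)
L = 0.994 m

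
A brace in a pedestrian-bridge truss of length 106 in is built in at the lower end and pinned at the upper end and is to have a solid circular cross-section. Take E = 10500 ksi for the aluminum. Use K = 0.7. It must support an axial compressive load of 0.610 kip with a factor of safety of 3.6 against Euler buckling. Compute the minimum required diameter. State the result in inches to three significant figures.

Required P_cr = n·P = 3.6 × 0.610 = 2.196 kip
L_e = K·L = 0.7 × 106 = 74.20 in
Required I = P_cr·L_e²/(π²E) = 2.196×10^3 × 74.20² / (π² × 1.05×10^7) = 0.1167 in⁴
Solid circle: I = πd⁴/64  ⇒  d = (64I/π)^(1/4) = (64×0.1167/π)^(1/4) = 1.24 in

d ≈ 1.24 in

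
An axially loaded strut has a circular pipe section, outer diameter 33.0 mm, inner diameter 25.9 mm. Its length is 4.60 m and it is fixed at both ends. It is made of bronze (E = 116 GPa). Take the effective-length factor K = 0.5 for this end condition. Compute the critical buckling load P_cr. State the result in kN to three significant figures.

d_o = 33.0 mm, d_i = 25.9 mm
I = π(d_o⁴ − d_i⁴)/64 = π(33.0⁴ − 25.90⁴)/64 = 3.613×10^4 mm⁴
I = 3.613×10^4 mm⁴ = 3.613×10^-8 m⁴
Effective length L_e = K·L = 0.5 × 4.60 = 2.300 m
P_cr = π²EI / L_e² = π² × 116×10⁹ × 3.613×10^-8 / 2.300² = 7.818×10^3 N

P_cr ≈ 7.82 kN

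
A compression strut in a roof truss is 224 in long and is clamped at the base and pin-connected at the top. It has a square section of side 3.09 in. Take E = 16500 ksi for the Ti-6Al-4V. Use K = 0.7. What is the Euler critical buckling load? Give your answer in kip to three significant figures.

P_cr ≈ 50.3 kip

I = a⁴/12 = 3.09⁴/12 = 7.597 in⁴
Effective length L_e = K·L = 0.7 × 224 = 156.8 in
P_cr = π²EI / L_e² = π² × 16500×10³ × 7.597 / 156.8² = 5.032×10^4 lb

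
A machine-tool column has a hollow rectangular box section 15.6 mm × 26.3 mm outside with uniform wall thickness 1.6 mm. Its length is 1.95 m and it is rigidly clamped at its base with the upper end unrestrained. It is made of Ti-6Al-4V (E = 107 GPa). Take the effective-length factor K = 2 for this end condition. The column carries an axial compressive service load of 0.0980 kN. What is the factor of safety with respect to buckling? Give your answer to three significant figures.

Inner dimensions: h_i = 26.3 − 2×1.6 = 23.10 mm, b_i = 15.6 − 2×1.6 = 12.40 mm
Weak-axis I_min = (h_o·b_o³ − h_i·b_i³)/12 with b_o = 15.6, b_i = 12.40 mm (shorter outer/inner sides).
I_min = (26.3×15.6³ − 23.10×12.40³)/12 = 4.650×10^3 mm⁴
I = 4.650×10^3 mm⁴ = 4.650×10^-9 m⁴
Effective length L_e = K·L = 2 × 1.95 = 3.900 m
P_cr = π²EI / L_e² = π² × 107×10⁹ × 4.650×10^-9 / 3.900² = 322.9 N
Factor of safety n = P_cr / P = 0.32287 / 0.0980 = 3.29

n ≈ 3.29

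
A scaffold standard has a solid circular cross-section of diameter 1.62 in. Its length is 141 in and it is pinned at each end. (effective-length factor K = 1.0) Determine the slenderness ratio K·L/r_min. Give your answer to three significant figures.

For a solid circle r = d/4 = 1.62/4 = 0.4050 in
L_e = K·L = 1 × 141 = 141.0 in
λ = L_e / r_min = 141.00 / 0.4050 = 348

λ ≈ 348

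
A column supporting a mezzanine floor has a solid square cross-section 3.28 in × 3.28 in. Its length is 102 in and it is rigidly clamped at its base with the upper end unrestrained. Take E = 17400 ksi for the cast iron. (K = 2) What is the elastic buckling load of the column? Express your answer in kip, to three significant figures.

I = a⁴/12 = 3.28⁴/12 = 9.645 in⁴
Effective length L_e = K·L = 2 × 102 = 204.0 in
P_cr = π²EI / L_e² = π² × 17400×10³ × 9.645 / 204.0² = 3.980×10^4 lb

P_cr ≈ 39.8 kip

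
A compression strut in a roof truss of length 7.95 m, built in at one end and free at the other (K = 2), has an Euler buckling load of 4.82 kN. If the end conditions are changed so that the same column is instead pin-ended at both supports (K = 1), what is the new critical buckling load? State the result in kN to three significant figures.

P_cr ∝ 1/K², so P_cr,new = P_cr,old × (K_old/K_new)² = 4.82 × (2/1)²
= 4.82 × 4.000 = 19.3 kN

P_cr ≈ 19.3 kN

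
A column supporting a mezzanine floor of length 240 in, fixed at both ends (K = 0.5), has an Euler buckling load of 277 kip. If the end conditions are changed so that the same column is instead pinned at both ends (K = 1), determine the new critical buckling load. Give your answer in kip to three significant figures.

P_cr ≈ 69.2 kip

P_cr ∝ 1/K², so P_cr,new = P_cr,old × (K_old/K_new)² = 277 × (0.5/1)²
= 277 × 0.2500 = 69.2 kip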